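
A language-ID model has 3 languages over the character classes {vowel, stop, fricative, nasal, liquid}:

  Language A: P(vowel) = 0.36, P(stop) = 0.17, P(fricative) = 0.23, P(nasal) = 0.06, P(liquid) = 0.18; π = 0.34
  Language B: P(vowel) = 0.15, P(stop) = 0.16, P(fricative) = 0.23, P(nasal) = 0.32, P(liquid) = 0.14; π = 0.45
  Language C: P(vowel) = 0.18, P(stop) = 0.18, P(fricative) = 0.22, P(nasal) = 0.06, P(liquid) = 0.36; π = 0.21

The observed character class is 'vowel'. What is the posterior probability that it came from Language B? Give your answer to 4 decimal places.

0.2964

The responsibility of component k is π_k f_k(x) divided by Σ_j π_j f_j(x).
Evaluate each component's likelihood at the observed value:
  f_A = P(vowel | comp) = 0.36
  f_B = P(vowel | comp) = 0.15
  f_C = P(vowel | comp) = 0.18
Unnormalised posteriors:
  π_A·f_A = 0.34 × 0.36 = 0.1224
  π_B·f_B = 0.45 × 0.15 = 0.0675
  π_C·f_C = 0.21 × 0.18 = 0.0378
Marginal: 0.1224 + 0.0675 + 0.0378 = 0.2277
P(Language B | x) = 0.0675 / 0.2277 ≈ 0.2964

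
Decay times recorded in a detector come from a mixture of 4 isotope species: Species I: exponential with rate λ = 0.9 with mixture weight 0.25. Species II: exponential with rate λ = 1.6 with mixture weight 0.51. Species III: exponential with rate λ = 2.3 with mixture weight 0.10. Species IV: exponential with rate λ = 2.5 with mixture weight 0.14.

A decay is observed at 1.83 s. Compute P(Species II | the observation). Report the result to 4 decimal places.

P(component k | x) = w_k·f_k(x) / marginal(x), where marginal(x) = Σ_j w_j·f_j(x).
Exponential densities:
  L_I = 0.9·e^(−0.9·1.83) = 0.9·e^(−1.6470) = 0.173364
  L_II = 1.6·e^(−1.6·1.83) = 1.6·e^(−2.9280) = 0.0856063
  L_III = 2.3·e^(−2.3·1.83) = 2.3·e^(−4.2090) = 0.0341808
  L_IV = 2.5·e^(−2.5·1.83) = 2.5·e^(−4.5750) = 0.0257657
Unnormalised posteriors:
  w_I·L_I = 0.25 × 0.173364 = 0.0433411
  w_II·L_II = 0.51 × 0.0856063 = 0.0436592
  w_III·L_III = 0.10 × 0.0341808 = 0.00341808
  w_IV·L_IV = 0.14 × 0.0257657 = 0.0036072
Sum: 0.0433411 + 0.0436592 + 0.00341808 + 0.0036072 = 0.0940256
P(Species II | the observation) ≈ 0.4643

0.4643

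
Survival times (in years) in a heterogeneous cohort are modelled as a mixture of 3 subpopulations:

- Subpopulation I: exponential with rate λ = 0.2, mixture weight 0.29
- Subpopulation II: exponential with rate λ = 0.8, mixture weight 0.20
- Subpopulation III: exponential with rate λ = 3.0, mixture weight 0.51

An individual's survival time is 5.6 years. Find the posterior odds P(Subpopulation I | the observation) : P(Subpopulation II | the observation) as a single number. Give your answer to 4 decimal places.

Since P(k|x) ∝ π_k f_k(x), the posterior odds are π_i f_i(x) / (π_j f_j(x)).
Exponential densities:
  L_I = 0.065256
  L_II = 0.00906673
  L_III = 1.51696e-07
Odds = (0.29/0.20) × (0.065256/0.00906673) = 1.45 × 7.1973 ≈ 10.4361

10.4361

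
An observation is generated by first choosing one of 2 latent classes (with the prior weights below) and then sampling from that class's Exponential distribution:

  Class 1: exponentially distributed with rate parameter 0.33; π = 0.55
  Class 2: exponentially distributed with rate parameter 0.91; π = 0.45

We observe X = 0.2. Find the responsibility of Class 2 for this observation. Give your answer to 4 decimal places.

0.6677

Apply Bayes' rule: the posterior for each component is proportional to its prior times its likelihood at x.
Evaluate each component's likelihood at the observed value:
  f_1 = 0.308923
  f_2 = 0.758577
Prior × likelihood for each component:
  w_1·f_1 = 0.55 × 0.308923 = 0.169908
  w_2·f_2 = 0.45 × 0.758577 = 0.34136
Sum: 0.169908 + 0.34136 = 0.511268
Responsibility of Class 2: 0.34136 / 0.511268 ≈ 0.6677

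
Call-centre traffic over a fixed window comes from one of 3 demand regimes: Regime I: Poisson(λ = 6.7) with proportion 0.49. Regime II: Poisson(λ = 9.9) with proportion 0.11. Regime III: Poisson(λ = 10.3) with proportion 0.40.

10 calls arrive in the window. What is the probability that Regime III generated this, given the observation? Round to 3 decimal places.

0.531

The responsibility of component k is π_k f_k(x) divided by Σ_j π_j f_j(x).
Component likelihoods at x = 10 calls:
  p_I = e^(−6.7)·6.7^10/10! = 0.0618318
  p_II = e^(−9.9)·9.9^10/10! = 0.125047
  p_III = e^(−10.3)·10.3^10/10! = 0.124559
Prior × likelihood for each component:
  π_I·p_I = 0.49 × 0.0618318 = 0.0302976
  π_II·p_II = 0.11 × 0.125047 = 0.0137552
  π_III·p_III = 0.40 × 0.124559 = 0.0498237
Evidence: 0.0302976 + 0.0137552 + 0.0498237 = 0.0938765
P(Regime III | 10 calls) ≈ 0.531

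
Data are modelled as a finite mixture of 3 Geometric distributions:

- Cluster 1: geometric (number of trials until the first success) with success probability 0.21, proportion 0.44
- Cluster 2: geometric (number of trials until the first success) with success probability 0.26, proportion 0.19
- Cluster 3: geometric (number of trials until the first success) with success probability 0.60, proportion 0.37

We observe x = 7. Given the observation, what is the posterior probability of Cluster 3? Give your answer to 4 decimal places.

0.0289

P(component k | x) = w_k·f_k(x) / marginal(x), where marginal(x) = Σ_j w_j·f_j(x).
Geometric probabilities:
  f_1 = 0.21·(1−0.21)^6 = 0.21·0.243087 = 0.0510484
  f_2 = 0.26·(1−0.26)^6 = 0.26·0.164206 = 0.0426937
  f_3 = 0.60·(1−0.60)^6 = 0.60·0.004096 = 0.0024576
Weight by the priors:
  w_1·f_1 = 0.44 × 0.0510484 = 0.0224613
  w_2·f_2 = 0.19 × 0.0426937 = 0.0081118
  w_3·f_3 = 0.37 × 0.0024576 = 0.000909312
Denominator: 0.0224613 + 0.0081118 + 0.000909312 = 0.0314824
So the posterior for Cluster 3 is 0.000909312 / 0.0314824 ≈ 0.0289.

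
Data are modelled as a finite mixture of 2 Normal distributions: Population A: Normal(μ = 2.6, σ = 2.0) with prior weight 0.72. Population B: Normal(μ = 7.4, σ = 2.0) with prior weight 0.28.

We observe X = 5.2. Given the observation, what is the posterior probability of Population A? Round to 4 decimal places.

0.6692

P(component k | x) = w_k·f_k(x) / marginal(x), where marginal(x) = Σ_j w_j·f_j(x).
Evaluate each component's likelihood at the observed value:
  L_A = (1/(2.0·√(2π)))·exp(−(5.2−2.6)²/(2·2.0²)) = 0.199471·exp(-0.84500) = 0.0856843
  L_B = (1/(2.0·√(2π)))·exp(−(5.2−7.4)²/(2·2.0²)) = 0.199471·exp(-0.60500) = 0.108926
Prior × likelihood for each component:
  w_A·L_A = 0.72 × 0.0856843 = 0.0616927
  w_B·L_B = 0.28 × 0.108926 = 0.0304993
Normaliser: 0.0616927 + 0.0304993 = 0.092192
So the posterior for Population A is 0.0616927 / 0.092192 ≈ 0.6692.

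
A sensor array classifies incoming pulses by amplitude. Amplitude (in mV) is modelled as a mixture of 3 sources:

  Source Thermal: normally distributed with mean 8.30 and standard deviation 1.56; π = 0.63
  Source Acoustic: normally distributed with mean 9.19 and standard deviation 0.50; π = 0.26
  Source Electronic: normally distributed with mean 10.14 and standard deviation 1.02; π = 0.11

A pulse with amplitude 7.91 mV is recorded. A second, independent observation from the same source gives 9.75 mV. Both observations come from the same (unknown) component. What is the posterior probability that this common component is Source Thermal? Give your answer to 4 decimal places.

Apply Bayes' rule: the posterior for each component is proportional to its prior times its likelihood at x.
Since both observations come from the same component, the likelihood for component k is f_k(x₁)·f_k(x₂).
  L_Thermal = [(1/(1.56·√(2π)))·exp(−(7.91−8.30)²/(2·1.56²)) = 0.255732·exp(-0.03125) = 0.247864] × [0.166028] = 0.0411524
  L_Acoustic = [(1/(0.50·√(2π)))·exp(−(7.91−9.19)²/(2·0.50²)) = 0.797885·exp(-3.27680) = 0.0301192] × [0.426138] = 0.012835
  L_Electronic = [(1/(1.02·√(2π)))·exp(−(7.91−10.14)²/(2·1.02²)) = 0.391120·exp(-2.38990) = 0.0358418] × [0.36355] = 0.0130303
Weight by the priors:
  π_Thermal·L_Thermal = 0.63 × 0.0411524 = 0.025926
  π_Acoustic·L_Acoustic = 0.26 × 0.012835 = 0.00333709
  π_Electronic·L_Electronic = 0.11 × 0.0130303 = 0.00143333
Sum: 0.025926 + 0.00333709 + 0.00143333 = 0.0306965
P(Source Thermal | x) ≈ 0.8446

0.8446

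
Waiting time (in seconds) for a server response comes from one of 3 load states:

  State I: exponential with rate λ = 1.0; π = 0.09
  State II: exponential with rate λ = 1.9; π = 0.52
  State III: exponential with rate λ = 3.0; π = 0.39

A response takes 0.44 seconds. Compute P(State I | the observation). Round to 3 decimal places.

0.073

Posterior ∝ prior × likelihood, so P(k | x) ∝ π_k f_k(x); normalise over all components.
Exponential densities:
  L_I = 1.0·e^(−1.0·0.44) = 1.0·e^(−0.4400) = 0.644036
  L_II = 1.9·e^(−1.9·0.44) = 1.9·e^(−0.8360) = 0.823538
  L_III = 3.0·e^(−3.0·0.44) = 3.0·e^(−1.3200) = 0.801406
Multiply by the mixture weights:
  π_I·L_I = 0.09 × 0.644036 = 0.0579633
  π_II·L_II = 0.52 × 0.823538 = 0.42824
  π_III·L_III = 0.39 × 0.801406 = 0.312548
Sum: 0.0579633 + 0.42824 + 0.312548 = 0.798751
Responsibility of State I: 0.0579633 / 0.798751 ≈ 0.073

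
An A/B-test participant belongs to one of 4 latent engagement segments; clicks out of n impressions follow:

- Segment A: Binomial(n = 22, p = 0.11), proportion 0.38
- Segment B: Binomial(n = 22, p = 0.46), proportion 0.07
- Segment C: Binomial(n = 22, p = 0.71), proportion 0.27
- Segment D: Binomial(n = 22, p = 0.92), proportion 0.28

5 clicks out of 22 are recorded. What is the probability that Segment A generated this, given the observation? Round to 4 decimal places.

0.9540

The responsibility of component k is π_k f_k(x) divided by Σ_j π_j f_j(x).
Binomial probabilities:
  L_A = C(22,5)·0.11^5·0.89^17 = 26334·1.61051e-05·0.137921 = 0.0584939
  L_B = C(22,5)·0.46^5·0.54^17 = 26334·0.0205963·2.82289e-05 = 0.0153109
  L_C = C(22,5)·0.71^5·0.29^17 = 26334·0.180423·7.25715e-10 = 3.44806e-06
  L_D = C(22,5)·0.92^5·0.08^17 = 26334·0.659082·2.2518e-19 = 3.90828e-15
Prior × likelihood for each component:
  π_A·L_A = 0.38 × 0.0584939 = 0.0222277
  π_B·L_B = 0.07 × 0.0153109 = 0.00107176
  π_C·L_C = 0.27 × 3.44806e-06 = 9.30976e-07
  π_D·L_D = 0.28 × 3.90828e-15 = 1.09432e-15
Evidence: 0.0222277 + 0.00107176 + 9.30976e-07 + 1.09432e-15 = 0.0233004
Responsibility of Segment A: 0.0222277 / 0.0233004 ≈ 0.9540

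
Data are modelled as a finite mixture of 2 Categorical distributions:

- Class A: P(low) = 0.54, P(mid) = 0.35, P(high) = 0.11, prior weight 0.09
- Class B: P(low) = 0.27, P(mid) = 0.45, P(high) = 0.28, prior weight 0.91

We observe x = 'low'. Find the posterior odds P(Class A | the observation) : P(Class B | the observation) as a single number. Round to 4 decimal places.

Only the two components matter; the odds are (π_i f_i(x)) / (π_j f_j(x)).
Evaluate each component's likelihood at the observed value:
  p_A = 0.54
  p_B = 0.27
0.0486 / 0.2457 ≈ 0.1978

0.1978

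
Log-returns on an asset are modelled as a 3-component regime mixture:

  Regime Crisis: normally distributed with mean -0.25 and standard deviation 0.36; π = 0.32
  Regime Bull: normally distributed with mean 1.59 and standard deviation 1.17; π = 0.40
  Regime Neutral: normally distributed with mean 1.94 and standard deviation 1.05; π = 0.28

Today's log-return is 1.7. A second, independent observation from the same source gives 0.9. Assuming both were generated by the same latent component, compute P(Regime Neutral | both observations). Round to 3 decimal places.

0.383

Posterior ∝ prior × likelihood, so P(k | x) ∝ π_k f_k(x); normalise over all components.
Since both observations come from the same component, the likelihood for component k is f_k(x₁)·f_k(x₂).
  L_Crisis = [(1/(0.36·√(2π)))·exp(−(1.7−-0.25)²/(2·0.36²)) = 1.108173·exp(-14.67014) = 4.71463e-07] × [0.00674115] = 3.1782e-09
  L_Bull = [(1/(1.17·√(2π)))·exp(−(1.7−1.59)²/(2·1.17²)) = 0.340976·exp(-0.00442) = 0.339473] × [0.28655] = 0.097276
  L_Neutral = [(1/(1.05·√(2π)))·exp(−(1.7−1.94)²/(2·1.05²)) = 0.379945·exp(-0.02612) = 0.370148] × [0.232643] = 0.0861124
Prior × likelihood for each component:
  π_Crisis·L_Crisis = 0.32 × 3.1782e-09 = 1.01702e-09
  π_Bull·L_Bull = 0.40 × 0.097276 = 0.0389104
  π_Neutral·L_Neutral = 0.28 × 0.0861124 = 0.0241115
Denominator: 1.01702e-09 + 0.0389104 + 0.0241115 = 0.0630219
P(Regime Neutral | x₁, x₂) ≈ 0.383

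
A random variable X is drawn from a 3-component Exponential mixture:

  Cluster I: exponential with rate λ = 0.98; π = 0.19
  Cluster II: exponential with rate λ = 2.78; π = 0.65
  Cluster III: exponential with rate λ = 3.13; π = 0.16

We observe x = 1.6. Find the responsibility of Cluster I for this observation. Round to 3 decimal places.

0.613

Posterior ∝ prior × likelihood, so P(k | x) ∝ π_k f_k(x); normalise over all components.
Exponential densities:
  f_I = 0.98·e^(−0.98·1.6) = 0.98·e^(−1.5680) = 0.204292
  f_II = 2.78·e^(−2.78·1.6) = 2.78·e^(−4.4480) = 0.0325314
  f_III = 3.13·e^(−3.13·1.6) = 3.13·e^(−5.0080) = 0.0209217
Unnormalised posteriors:
  π_I·f_I = 0.19 × 0.204292 = 0.0388156
  π_II·f_II = 0.65 × 0.0325314 = 0.0211454
  π_III·f_III = 0.16 × 0.0209217 = 0.00334748
Denominator: 0.0388156 + 0.0211454 + 0.00334748 = 0.0633085
Responsibility of Cluster I: 0.0388156 / 0.0633085 ≈ 0.613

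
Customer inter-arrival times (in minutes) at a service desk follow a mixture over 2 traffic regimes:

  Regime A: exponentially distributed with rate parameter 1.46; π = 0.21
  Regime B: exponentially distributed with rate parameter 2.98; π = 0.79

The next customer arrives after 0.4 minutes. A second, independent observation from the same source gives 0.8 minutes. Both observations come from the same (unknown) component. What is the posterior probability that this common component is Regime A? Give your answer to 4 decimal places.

0.2834

Apply Bayes' rule: the posterior for each component is proportional to its prior times its likelihood at x.
Since both observations come from the same component, the likelihood for component k is f_k(x₁)·f_k(x₂).
  f_A = [1.46·e^(−1.46·0.4) = 1.46·e^(−0.5840) = 0.814188] × [0.454043] = 0.369676
  f_B = [2.98·e^(−2.98·0.4) = 2.98·e^(−1.1920) = 0.904768] × [0.2747] = 0.24854
Multiply by the mixture weights:
  P(Z=A)·f_A = 0.21 × 0.369676 = 0.0776321
  P(Z=B)·f_B = 0.79 × 0.24854 = 0.196346
Sum: 0.0776321 + 0.196346 = 0.273978
So the posterior for Regime A is 0.0776321 / 0.273978 ≈ 0.2834.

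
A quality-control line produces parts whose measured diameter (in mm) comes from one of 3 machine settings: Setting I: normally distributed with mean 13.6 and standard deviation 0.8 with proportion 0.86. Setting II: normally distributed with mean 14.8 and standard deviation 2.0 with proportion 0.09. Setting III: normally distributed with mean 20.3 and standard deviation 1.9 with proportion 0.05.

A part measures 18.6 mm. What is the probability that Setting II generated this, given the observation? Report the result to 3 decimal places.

0.296

Posterior ∝ prior × likelihood, so P(k | x) ∝ π_k f_k(x); normalise over all components.
Normal densities:
  f_I = (1/(0.8·√(2π)))·exp(−(18.6−13.6)²/(2·0.8²)) = 0.498678·exp(-19.53125) = 1.6425e-09
  f_II = (1/(2.0·√(2π)))·exp(−(18.6−14.8)²/(2·2.0²)) = 0.199471·exp(-1.80500) = 0.0328079
  f_III = (1/(1.9·√(2π)))·exp(−(18.6−20.3)²/(2·1.9²)) = 0.209970·exp(-0.40028) = 0.140708
Weight by the priors:
  π_I·f_I = 0.86 × 1.6425e-09 = 1.41255e-09
  π_II·f_II = 0.09 × 0.0328079 = 0.00295271
  π_III·f_III = 0.05 × 0.140708 = 0.00703539
Evidence: 1.41255e-09 + 0.00295271 + 0.00703539 = 0.00998811
P(Setting II | the observation) ≈ 0.296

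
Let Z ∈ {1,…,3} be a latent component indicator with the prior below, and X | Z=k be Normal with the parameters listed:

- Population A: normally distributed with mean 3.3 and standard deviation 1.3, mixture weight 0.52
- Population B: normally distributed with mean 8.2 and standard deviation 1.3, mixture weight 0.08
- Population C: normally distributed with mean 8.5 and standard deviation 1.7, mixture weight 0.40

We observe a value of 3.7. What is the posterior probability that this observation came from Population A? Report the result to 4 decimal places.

Posterior ∝ prior × likelihood, so P(k | x) ∝ π_k f_k(x); normalise over all components.
Normal densities:
  f_A = (1/(1.3·√(2π)))·exp(−(3.7−3.3)²/(2·1.3²)) = 0.306879·exp(-0.04734) = 0.29269
  f_B = (1/(1.3·√(2π)))·exp(−(3.7−8.2)²/(2·1.3²)) = 0.306879·exp(-5.99112) = 0.000767458
  f_C = (1/(1.7·√(2π)))·exp(−(3.7−8.5)²/(2·1.7²)) = 0.234672·exp(-3.98616) = 0.00435807
Weight by the priors:
  π_A·f_A = 0.52 × 0.29269 = 0.152199
  π_B·f_B = 0.08 × 0.000767458 = 6.13966e-05
  π_C·f_C = 0.40 × 0.00435807 = 0.00174323
Sum: 0.152199 + 6.13966e-05 + 0.00174323 = 0.154004
P(Population A | 3.7) = 0.152199 / 0.154004 ≈ 0.9883

0.9883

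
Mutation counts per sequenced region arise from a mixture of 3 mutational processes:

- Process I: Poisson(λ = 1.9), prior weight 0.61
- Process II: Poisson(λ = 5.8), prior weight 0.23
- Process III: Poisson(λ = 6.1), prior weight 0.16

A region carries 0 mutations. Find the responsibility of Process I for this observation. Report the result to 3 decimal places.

0.989

The responsibility of component k is π_k f_k(x) divided by Σ_j π_j f_j(x).
Component likelihoods at x = 0 mutations:
  f_I = 0.149569
  f_II = 0.00302755
  f_III = 0.00224287
Multiply by the mixture weights:
  π_I·f_I = 0.61 × 0.149569 = 0.0912369
  π_II·f_II = 0.23 × 0.00302755 = 0.000696338
  π_III·f_III = 0.16 × 0.00224287 = 0.000358859
Sum: 0.0912369 + 0.000696338 + 0.000358859 = 0.0922921
So the posterior for Process I is 0.0912369 / 0.0922921 ≈ 0.989.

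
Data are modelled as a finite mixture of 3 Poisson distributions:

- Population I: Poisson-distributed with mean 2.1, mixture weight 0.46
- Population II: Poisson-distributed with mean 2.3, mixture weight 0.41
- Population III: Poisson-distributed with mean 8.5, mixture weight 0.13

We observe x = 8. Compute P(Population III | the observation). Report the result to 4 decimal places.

0.9309

Apply Bayes' rule: the posterior for each component is proportional to its prior times its likelihood at x.
Evaluate each component's likelihood at the observed value:
  p_I = e^(−2.1)·2.1^8/8! = 0.00114872
  p_II = e^(−2.3)·2.3^8/8! = 0.00194726
  p_III = e^(−8.5)·8.5^8/8! = 0.137508
Prior × likelihood for each component:
  π_I·p_I = 0.46 × 0.00114872 = 0.000528413
  π_II·p_II = 0.41 × 0.00194726 = 0.000798378
  π_III·p_III = 0.13 × 0.137508 = 0.017876
Denominator: 0.000528413 + 0.000798378 + 0.017876 = 0.0192028
Responsibility of Population III: 0.017876 / 0.0192028 ≈ 0.9309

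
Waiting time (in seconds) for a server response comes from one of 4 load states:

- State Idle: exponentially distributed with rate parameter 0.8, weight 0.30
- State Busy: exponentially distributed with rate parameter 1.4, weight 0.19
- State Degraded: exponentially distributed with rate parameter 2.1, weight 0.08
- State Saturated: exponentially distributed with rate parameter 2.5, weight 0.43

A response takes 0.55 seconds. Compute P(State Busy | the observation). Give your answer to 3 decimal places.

0.204

Apply Bayes' rule: the posterior for each component is proportional to its prior times its likelihood at x.
Evaluate each component's likelihood at the observed value:
  L_Idle = 0.8·e^(−0.8·0.55) = 0.8·e^(−0.4400) = 0.515229
  L_Busy = 1.4·e^(−1.4·0.55) = 1.4·e^(−0.7700) = 0.648218
  L_Degraded = 2.1·e^(−2.1·0.55) = 2.1·e^(−1.1550) = 0.661621
  L_Saturated = 2.5·e^(−2.5·0.55) = 2.5·e^(−1.3750) = 0.632099
Prior × likelihood for each component:
  P(Z=Idle)·L_Idle = 0.30 × 0.515229 = 0.154569
  P(Z=Busy)·L_Busy = 0.19 × 0.648218 = 0.123161
  P(Z=Degraded)·L_Degraded = 0.08 × 0.661621 = 0.0529297
  P(Z=Saturated)·L_Saturated = 0.43 × 0.632099 = 0.271803
Evidence: 0.154569 + 0.123161 + 0.0529297 + 0.271803 = 0.602462
So the posterior for State Busy is 0.123161 / 0.602462 ≈ 0.204.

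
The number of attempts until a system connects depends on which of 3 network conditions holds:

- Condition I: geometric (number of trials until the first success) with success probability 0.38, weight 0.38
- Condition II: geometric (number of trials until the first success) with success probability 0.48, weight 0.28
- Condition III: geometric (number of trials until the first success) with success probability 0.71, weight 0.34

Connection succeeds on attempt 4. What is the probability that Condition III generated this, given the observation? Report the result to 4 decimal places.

P(component k | x) = π_k·f_k(x) / marginal(x), where marginal(x) = Σ_j π_j·f_j(x).
Geometric probabilities:
  p_I = 0.38·(1−0.38)^3 = 0.38·0.238328 = 0.0905646
  p_II = 0.48·(1−0.48)^3 = 0.48·0.140608 = 0.0674918
  p_III = 0.71·(1−0.71)^3 = 0.71·0.024389 = 0.0173162
Weight by the priors:
  π_I·p_I = 0.38 × 0.0905646 = 0.0344146
  π_II·p_II = 0.28 × 0.0674918 = 0.0188977
  π_III·p_III = 0.34 × 0.0173162 = 0.0058875
Denominator: 0.0344146 + 0.0188977 + 0.0058875 = 0.0591998
P(Condition III | data) = 0.0058875 / 0.0591998 ≈ 0.0995

0.0995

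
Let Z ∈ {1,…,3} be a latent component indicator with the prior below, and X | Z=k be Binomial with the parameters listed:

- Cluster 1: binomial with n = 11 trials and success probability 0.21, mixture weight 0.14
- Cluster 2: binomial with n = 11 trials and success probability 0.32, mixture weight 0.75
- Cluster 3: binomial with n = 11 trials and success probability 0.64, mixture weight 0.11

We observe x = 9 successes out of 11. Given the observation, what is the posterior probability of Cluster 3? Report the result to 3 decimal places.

0.954

P(component k | x) = P(Z=k)·f_k(x) / marginal(x), where marginal(x) = Σ_j P(Z=j)·f_j(x).
Binomial probabilities:
  f_1 = C(11,9)·0.21^9·0.79^2 = 55·7.9428e-07·0.6241 = 2.72641e-05
  f_2 = C(11,9)·0.32^9·0.68^2 = 55·3.51844e-05·0.4624 = 0.000894809
  f_3 = C(11,9)·0.64^9·0.36^2 = 55·0.0180144·0.1296 = 0.128407
Multiply by the mixture weights:
  P(Z=1)·f_1 = 0.14 × 2.72641e-05 = 3.81697e-06
  P(Z=2)·f_2 = 0.75 × 0.000894809 = 0.000671107
  P(Z=3)·f_3 = 0.11 × 0.128407 = 0.0141247
Normaliser: 3.81697e-06 + 0.000671107 + 0.0141247 = 0.0147997
Responsibility of Cluster 3: 0.0141247 / 0.0147997 ≈ 0.954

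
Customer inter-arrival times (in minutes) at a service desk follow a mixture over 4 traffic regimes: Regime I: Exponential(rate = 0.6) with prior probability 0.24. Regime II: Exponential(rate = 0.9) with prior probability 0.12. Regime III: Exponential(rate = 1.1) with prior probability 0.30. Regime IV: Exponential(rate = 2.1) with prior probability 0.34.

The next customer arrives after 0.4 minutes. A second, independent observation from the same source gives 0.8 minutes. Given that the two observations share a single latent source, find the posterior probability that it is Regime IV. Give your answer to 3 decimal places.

P(component k | x) = P(Z=k)·f_k(x) / marginal(x), where marginal(x) = Σ_j P(Z=j)·f_j(x).
Since both observations come from the same component, the likelihood for component k is f_k(x₁)·f_k(x₂).
  f_I = [0.6·e^(−0.6·0.4) = 0.6·e^(−0.2400) = 0.471977] × [0.37127] = 0.175231
  f_II = [0.9·e^(−0.9·0.4) = 0.9·e^(−0.3600) = 0.627909] × [0.438077] = 0.275072
  f_III = [1.1·e^(−1.1·0.4) = 1.1·e^(−0.4400) = 0.70844] × [0.456261] = 0.323234
  f_IV = [2.1·e^(−2.1·0.4) = 2.1·e^(−0.8400) = 0.906592] × [0.391385] = 0.354827
Unnormalised posteriors:
  P(Z=I)·f_I = 0.24 × 0.175231 = 0.0420554
  P(Z=II)·f_II = 0.12 × 0.275072 = 0.0330087
  P(Z=III)·f_III = 0.30 × 0.323234 = 0.0969701
  P(Z=IV)·f_IV = 0.34 × 0.354827 = 0.120641
Normaliser: 0.0420554 + 0.0330087 + 0.0969701 + 0.120641 = 0.292675
So the posterior for Regime IV is 0.120641 / 0.292675 ≈ 0.412.

0.412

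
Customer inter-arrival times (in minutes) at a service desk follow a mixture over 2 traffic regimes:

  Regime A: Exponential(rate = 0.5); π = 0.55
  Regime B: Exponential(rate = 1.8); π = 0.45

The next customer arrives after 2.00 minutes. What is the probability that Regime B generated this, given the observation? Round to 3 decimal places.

0.180

By Bayes' theorem, P(k | x) = π_k f_k(x) / Σ_j π_j f_j(x).
Exponential densities:
  p_A = 0.5·e^(−0.5·2.00) = 0.5·e^(−1.0000) = 0.18394
  p_B = 1.8·e^(−1.8·2.00) = 1.8·e^(−3.6000) = 0.0491827
Weight by the priors:
  π_A·p_A = 0.55 × 0.18394 = 0.101167
  π_B·p_B = 0.45 × 0.0491827 = 0.0221322
Evidence: 0.101167 + 0.0221322 = 0.123299
Responsibility of Regime B: 0.0221322 / 0.123299 ≈ 0.180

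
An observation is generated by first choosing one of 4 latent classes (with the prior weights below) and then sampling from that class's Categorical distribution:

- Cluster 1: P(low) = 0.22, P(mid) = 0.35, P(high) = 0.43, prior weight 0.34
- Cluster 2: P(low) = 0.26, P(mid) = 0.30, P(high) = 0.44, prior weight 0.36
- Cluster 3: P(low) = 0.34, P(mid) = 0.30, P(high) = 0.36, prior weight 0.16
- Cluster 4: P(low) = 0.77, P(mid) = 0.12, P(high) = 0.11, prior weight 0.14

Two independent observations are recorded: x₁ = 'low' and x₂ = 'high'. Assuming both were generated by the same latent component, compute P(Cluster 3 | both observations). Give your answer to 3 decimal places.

P(component k | x) = w_k·f_k(x) / marginal(x), where marginal(x) = Σ_j w_j·f_j(x).
Since both observations come from the same component, the likelihood for component k is f_k(x₁)·f_k(x₂).
  f_1 = [P(low | comp) = 0.22] × [0.43] = 0.0946
  f_2 = [P(low | comp) = 0.26] × [0.44] = 0.1144
  f_3 = [P(low | comp) = 0.34] × [0.36] = 0.1224
  f_4 = [P(low | comp) = 0.77] × [0.11] = 0.0847
Weight by the priors:
  w_1·f_1 = 0.34 × 0.0946 = 0.032164
  w_2·f_2 = 0.36 × 0.1144 = 0.041184
  w_3·f_3 = 0.16 × 0.1224 = 0.019584
  w_4·f_4 = 0.14 × 0.0847 = 0.011858
Evidence: 0.032164 + 0.041184 + 0.019584 + 0.011858 = 0.10479
P(Cluster 3 | x₁,x₂) = 0.019584 / 0.10479 ≈ 0.187

0.187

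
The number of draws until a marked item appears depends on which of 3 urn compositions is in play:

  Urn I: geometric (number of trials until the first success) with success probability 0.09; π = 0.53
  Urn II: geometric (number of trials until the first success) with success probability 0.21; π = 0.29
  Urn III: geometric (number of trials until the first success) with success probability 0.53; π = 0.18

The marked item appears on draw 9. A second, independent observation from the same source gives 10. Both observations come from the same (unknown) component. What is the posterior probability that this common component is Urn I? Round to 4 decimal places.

0.7878

Posterior ∝ prior × likelihood, so P(k | x) ∝ π_k f_k(x); normalise over all components.
Since both observations come from the same component, the likelihood for component k is f_k(x₁)·f_k(x₂).
  p_I = [0.09·(1−0.09)^8 = 0.09·0.470253 = 0.0423227] × [0.0385137] = 0.00163
  p_II = [0.21·(1−0.21)^8 = 0.21·0.151711 = 0.0318593] × [0.0251688] = 0.000801861
  p_III = [0.53·(1−0.53)^8 = 0.53·0.00238113 = 0.001262] × [0.000593139] = 7.48541e-07
Unnormalised posteriors:
  π_I·p_I = 0.53 × 0.00163 = 0.000863902
  π_II·p_II = 0.29 × 0.000801861 = 0.00023254
  π_III·p_III = 0.18 × 7.48541e-07 = 1.34737e-07
Marginal: 0.000863902 + 0.00023254 + 1.34737e-07 = 0.00109658
P(Urn I | data) ≈ 0.7878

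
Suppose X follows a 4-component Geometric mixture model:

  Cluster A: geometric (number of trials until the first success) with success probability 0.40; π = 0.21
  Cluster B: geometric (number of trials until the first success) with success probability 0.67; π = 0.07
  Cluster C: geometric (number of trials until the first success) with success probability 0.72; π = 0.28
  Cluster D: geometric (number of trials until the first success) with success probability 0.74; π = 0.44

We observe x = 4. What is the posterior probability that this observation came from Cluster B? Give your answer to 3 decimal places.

Apply Bayes' rule: the posterior for each component is proportional to its prior times its likelihood at x.
Evaluate each component's likelihood at the observed value:
  f_A = 0.0864
  f_B = 0.0240778
  f_C = 0.0158054
  f_D = 0.0130062
Weight by the priors:
  π_A·f_A = 0.21 × 0.0864 = 0.018144
  π_B·f_B = 0.07 × 0.0240778 = 0.00168545
  π_C·f_C = 0.28 × 0.0158054 = 0.00442552
  π_D·f_D = 0.44 × 0.0130062 = 0.00572275
Sum: 0.018144 + 0.00168545 + 0.00442552 + 0.00572275 = 0.0299777
P(Cluster B | x) = 0.00168545 / 0.0299777 ≈ 0.056

0.056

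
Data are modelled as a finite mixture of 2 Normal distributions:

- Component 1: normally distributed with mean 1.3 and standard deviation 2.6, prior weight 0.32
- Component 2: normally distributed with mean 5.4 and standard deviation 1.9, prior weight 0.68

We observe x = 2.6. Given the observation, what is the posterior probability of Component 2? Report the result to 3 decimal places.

By Bayes' theorem, P(k | x) = P(Z=k) f_k(x) / Σ_j P(Z=j) f_j(x).
Normal densities:
  p_1 = (1/(2.6·√(2π)))·exp(−(2.6−1.3)²/(2·2.6²)) = 0.153439·exp(-0.12500) = 0.13541
  p_2 = (1/(1.9·√(2π)))·exp(−(2.6−5.4)²/(2·1.9²)) = 0.209970·exp(-1.08587) = 0.0708872
Multiply by the mixture weights:
  P(Z=1)·p_1 = 0.32 × 0.13541 = 0.0433311
  P(Z=2)·p_2 = 0.68 × 0.0708872 = 0.0482033
Sum: 0.0433311 + 0.0482033 = 0.0915344
P(Component 2 | x) ≈ 0.527

0.527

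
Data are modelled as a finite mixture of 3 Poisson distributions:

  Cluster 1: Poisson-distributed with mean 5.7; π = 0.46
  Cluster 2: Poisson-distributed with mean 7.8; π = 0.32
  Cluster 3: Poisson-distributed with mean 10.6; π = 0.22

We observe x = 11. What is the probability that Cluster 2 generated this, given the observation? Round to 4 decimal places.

By Bayes' theorem, P(k | x) = w_k f_k(x) / Σ_j w_j f_j(x).
Component likelihoods at x = 11:
  p_1 = 0.0172977
  p_2 = 0.0667403
  p_3 = 0.118492
Weight by the priors:
  w_1·p_1 = 0.46 × 0.0172977 = 0.00795696
  w_2·p_2 = 0.32 × 0.0667403 = 0.0213569
  w_3·p_3 = 0.22 × 0.118492 = 0.0260681
Denominator: 0.00795696 + 0.0213569 + 0.0260681 = 0.055382
So the posterior for Cluster 2 is 0.0213569 / 0.055382 ≈ 0.3856.

0.3856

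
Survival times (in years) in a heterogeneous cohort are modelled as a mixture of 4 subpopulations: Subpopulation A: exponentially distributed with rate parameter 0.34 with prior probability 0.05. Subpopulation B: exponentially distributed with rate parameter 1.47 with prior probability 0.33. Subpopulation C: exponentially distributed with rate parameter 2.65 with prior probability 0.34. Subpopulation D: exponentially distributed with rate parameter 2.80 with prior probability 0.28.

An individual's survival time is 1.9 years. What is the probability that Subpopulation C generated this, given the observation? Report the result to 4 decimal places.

By Bayes' theorem, P(k | x) = w_k f_k(x) / Σ_j w_j f_j(x).
Component likelihoods at x = 1.9 years:
  L_A = 0.178207
  L_B = 0.0900187
  L_C = 0.0172414
  L_D = 0.0136997
Multiply by the mixture weights:
  w_A·L_A = 0.05 × 0.178207 = 0.00891035
  w_B·L_B = 0.33 × 0.0900187 = 0.0297062
  w_C·L_C = 0.34 × 0.0172414 = 0.00586208
  w_D·L_D = 0.28 × 0.0136997 = 0.00383592
Evidence: 0.00891035 + 0.0297062 + 0.00586208 + 0.00383592 = 0.0483145
Responsibility of Subpopulation C: 0.00586208 / 0.0483145 ≈ 0.1213

0.1213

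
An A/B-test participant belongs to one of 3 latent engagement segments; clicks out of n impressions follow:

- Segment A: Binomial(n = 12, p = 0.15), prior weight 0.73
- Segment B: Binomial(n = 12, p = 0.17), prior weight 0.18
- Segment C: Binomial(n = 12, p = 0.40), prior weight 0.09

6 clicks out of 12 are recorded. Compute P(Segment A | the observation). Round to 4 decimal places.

0.1441

Apply Bayes' rule: the posterior for each component is proportional to its prior times its likelihood at x.
Component likelihoods at x = 6 clicks out of 12:
  L_A = C(12,6)·0.15^6·0.85^6 = 924·1.13906e-05·0.37715 = 0.00396948
  L_B = C(12,6)·0.17^6·0.83^6 = 924·2.41376e-05·0.32694 = 0.00729179
  L_C = C(12,6)·0.40^6·0.60^6 = 924·0.004096·0.046656 = 0.176579
Prior × likelihood for each component:
  w_A·L_A = 0.73 × 0.00396948 = 0.00289772
  w_B·L_B = 0.18 × 0.00729179 = 0.00131252
  w_C·L_C = 0.09 × 0.176579 = 0.0158921
Marginal: 0.00289772 + 0.00131252 + 0.0158921 = 0.0201024
P(Segment A | data) ≈ 0.1441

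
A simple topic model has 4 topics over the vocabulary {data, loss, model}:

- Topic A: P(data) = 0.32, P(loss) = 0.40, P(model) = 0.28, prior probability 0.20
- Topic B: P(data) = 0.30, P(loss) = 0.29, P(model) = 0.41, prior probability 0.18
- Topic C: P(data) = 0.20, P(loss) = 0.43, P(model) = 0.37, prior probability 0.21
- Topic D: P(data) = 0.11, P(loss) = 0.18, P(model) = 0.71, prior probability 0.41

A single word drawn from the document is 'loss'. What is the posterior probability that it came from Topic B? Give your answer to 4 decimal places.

0.1762

By Bayes' theorem, P(k | x) = π_k f_k(x) / Σ_j π_j f_j(x).
Component likelihoods at x = 'loss':
  L_A = 0.4
  L_B = 0.29
  L_C = 0.43
  L_D = 0.18
Unnormalised posteriors:
  π_A·L_A = 0.20 × 0.4 = 0.08
  π_B·L_B = 0.18 × 0.29 = 0.0522
  π_C·L_C = 0.21 × 0.43 = 0.0903
  π_D·L_D = 0.41 × 0.18 = 0.0738
Sum: 0.08 + 0.0522 + 0.0903 + 0.0738 = 0.2963
Responsibility of Topic B: 0.0522 / 0.2963 ≈ 0.1762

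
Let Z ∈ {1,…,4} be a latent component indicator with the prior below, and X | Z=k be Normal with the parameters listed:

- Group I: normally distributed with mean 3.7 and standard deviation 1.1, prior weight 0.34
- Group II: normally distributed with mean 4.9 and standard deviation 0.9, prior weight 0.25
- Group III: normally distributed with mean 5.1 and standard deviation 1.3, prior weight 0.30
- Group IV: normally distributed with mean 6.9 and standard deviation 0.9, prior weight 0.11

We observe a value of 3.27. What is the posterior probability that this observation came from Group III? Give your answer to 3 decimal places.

The responsibility of component k is π_k f_k(x) divided by Σ_j π_j f_j(x).
Evaluate each component's likelihood at the observed value:
  p_I = (1/(1.1·√(2π)))·exp(−(3.27−3.7)²/(2·1.1²)) = 0.362675·exp(-0.07640) = 0.335997
  p_II = (1/(0.9·√(2π)))·exp(−(3.27−4.9)²/(2·0.9²)) = 0.443269·exp(-1.64006) = 0.0859801
  p_III = (1/(1.3·√(2π)))·exp(−(3.27−5.1)²/(2·1.3²)) = 0.306879·exp(-0.99080) = 0.113938
  p_IV = (1/(0.9·√(2π)))·exp(−(3.27−6.9)²/(2·0.9²)) = 0.443269·exp(-8.13389) = 0.000130066
Multiply by the mixture weights:
  π_I·p_I = 0.34 × 0.335997 = 0.114239
  π_II·p_II = 0.25 × 0.0859801 = 0.021495
  π_III·p_III = 0.30 × 0.113938 = 0.0341814
  π_IV·p_IV = 0.11 × 0.000130066 = 1.43073e-05
Normaliser: 0.114239 + 0.021495 + 0.0341814 + 1.43073e-05 = 0.16993
Responsibility of Group III: 0.0341814 / 0.16993 ≈ 0.201

0.201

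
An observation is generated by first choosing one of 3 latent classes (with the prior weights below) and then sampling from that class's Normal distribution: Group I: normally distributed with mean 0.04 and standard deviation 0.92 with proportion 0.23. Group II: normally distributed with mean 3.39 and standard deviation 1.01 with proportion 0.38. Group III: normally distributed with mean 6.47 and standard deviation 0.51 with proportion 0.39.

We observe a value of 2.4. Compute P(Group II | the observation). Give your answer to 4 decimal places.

Apply Bayes' rule: the posterior for each component is proportional to its prior times its likelihood at x.
Component likelihoods at x = 2.4:
  f_I = 0.0161517
  f_II = 0.244318
  f_III = 1.15866e-14
Unnormalised posteriors:
  w_I·f_I = 0.23 × 0.0161517 = 0.0037149
  w_II·f_II = 0.38 × 0.244318 = 0.092841
  w_III·f_III = 0.39 × 1.15866e-14 = 4.51879e-15
Marginal: 0.0037149 + 0.092841 + 4.51879e-15 = 0.0965559
P(Group II | data) ≈ 0.9615

0.9615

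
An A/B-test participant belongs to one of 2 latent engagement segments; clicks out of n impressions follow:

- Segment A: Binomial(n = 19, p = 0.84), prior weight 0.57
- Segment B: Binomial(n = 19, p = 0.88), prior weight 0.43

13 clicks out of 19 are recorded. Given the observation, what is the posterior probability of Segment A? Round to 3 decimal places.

0.803

The responsibility of component k is π_k f_k(x) divided by Σ_j π_j f_j(x).
Evaluate each component's likelihood at the observed value:
  p_A = C(19,13)·0.84^13·0.16^6 = 27132·0.103665·1.67772e-05 = 0.0471881
  p_B = C(19,13)·0.88^13·0.12^6 = 27132·0.189791·2.98598e-06 = 0.015376
Multiply by the mixture weights:
  π_A·p_A = 0.57 × 0.0471881 = 0.0268972
  π_B·p_B = 0.43 × 0.015376 = 0.00661169
Denominator: 0.0268972 + 0.00661169 = 0.0335089
Responsibility of Segment A: 0.0268972 / 0.0335089 ≈ 0.803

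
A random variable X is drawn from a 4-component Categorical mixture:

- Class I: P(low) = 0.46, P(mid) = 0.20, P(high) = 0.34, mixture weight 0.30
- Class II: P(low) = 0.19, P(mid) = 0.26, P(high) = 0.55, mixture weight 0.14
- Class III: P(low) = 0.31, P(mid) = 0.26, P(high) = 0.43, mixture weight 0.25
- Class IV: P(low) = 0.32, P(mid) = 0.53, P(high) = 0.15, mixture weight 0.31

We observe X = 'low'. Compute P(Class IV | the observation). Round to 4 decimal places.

0.2907

By Bayes' theorem, P(k | x) = π_k f_k(x) / Σ_j π_j f_j(x).
Component likelihoods at x = 'low':
  f_I = P(low | comp) = 0.46
  f_II = P(low | comp) = 0.19
  f_III = P(low | comp) = 0.31
  f_IV = P(low | comp) = 0.32
Multiply by the mixture weights:
  π_I·f_I = 0.30 × 0.46 = 0.138
  π_II·f_II = 0.14 × 0.19 = 0.0266
  π_III·f_III = 0.25 × 0.31 = 0.0775
  π_IV·f_IV = 0.31 × 0.32 = 0.0992
Normaliser: 0.138 + 0.0266 + 0.0775 + 0.0992 = 0.3413
P(Class IV | x) = 0.0992 / 0.3413 ≈ 0.2907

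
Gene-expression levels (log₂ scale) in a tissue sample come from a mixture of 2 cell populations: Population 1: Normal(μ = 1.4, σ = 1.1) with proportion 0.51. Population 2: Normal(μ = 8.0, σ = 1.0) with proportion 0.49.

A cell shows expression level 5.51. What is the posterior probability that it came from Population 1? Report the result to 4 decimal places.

By Bayes' theorem, P(k | x) = π_k f_k(x) / Σ_j π_j f_j(x).
Evaluate each component's likelihood at the observed value:
  L_1 = (1/(1.1·√(2π)))·exp(−(5.51−1.4)²/(2·1.1²)) = 0.362675·exp(-6.98021) = 0.000337328
  L_2 = (1/(1.0·√(2π)))·exp(−(5.51−8.0)²/(2·1.0²)) = 0.398942·exp(-3.10005) = 0.0179711
Prior × likelihood for each component:
  π_1·L_1 = 0.51 × 0.000337328 = 0.000172037
  π_2·L_2 = 0.49 × 0.0179711 = 0.00880586
Sum: 0.000172037 + 0.00880586 = 0.00897789
P(Population 1 | x) ≈ 0.0192

0.0192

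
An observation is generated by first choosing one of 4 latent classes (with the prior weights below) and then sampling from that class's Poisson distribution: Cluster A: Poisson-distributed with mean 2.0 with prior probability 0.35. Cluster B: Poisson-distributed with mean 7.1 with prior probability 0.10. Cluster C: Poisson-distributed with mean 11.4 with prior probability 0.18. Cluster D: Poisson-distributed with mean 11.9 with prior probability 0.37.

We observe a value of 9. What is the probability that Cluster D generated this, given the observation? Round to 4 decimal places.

0.5371

Apply Bayes' rule: the posterior for each component is proportional to its prior times its likelihood at x.
Poisson probabilities:
  L_A = e^(−2.0)·2.0^9/9! = 0.000190949
  L_B = e^(−7.1)·7.1^9/9! = 0.104249
  L_C = e^(−11.4)·11.4^9/9! = 0.100328
  L_D = e^(−11.9)·11.9^9/9! = 0.0895479
Weight by the priors:
  P(Z=A)·L_A = 0.35 × 0.000190949 = 6.68322e-05
  P(Z=B)·L_B = 0.10 × 0.104249 = 0.0104249
  P(Z=C)·L_C = 0.18 × 0.100328 = 0.0180591
  P(Z=D)·L_D = 0.37 × 0.0895479 = 0.0331327
Sum: 6.68322e-05 + 0.0104249 + 0.0180591 + 0.0331327 = 0.0616835
Responsibility of Cluster D: 0.0331327 / 0.0616835 ≈ 0.5371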